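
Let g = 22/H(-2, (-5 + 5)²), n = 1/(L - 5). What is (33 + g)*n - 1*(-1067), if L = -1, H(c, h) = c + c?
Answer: 12749/12 ≈ 1062.4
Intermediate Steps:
H(c, h) = 2*c
n = -⅙ (n = 1/(-1 - 5) = 1/(-6) = -⅙ ≈ -0.16667)
g = -11/2 (g = 22/((2*(-2))) = 22/(-4) = 22*(-¼) = -11/2 ≈ -5.5000)
(33 + g)*n - 1*(-1067) = (33 - 11/2)*(-⅙) - 1*(-1067) = (55/2)*(-⅙) + 1067 = -55/12 + 1067 = 12749/12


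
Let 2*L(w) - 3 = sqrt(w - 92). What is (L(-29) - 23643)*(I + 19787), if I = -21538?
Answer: 82792533/2 - 19261*I/2 ≈ 4.1396e+7 - 9630.5*I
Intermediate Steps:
L(w) = 3/2 + sqrt(-92 + w)/2 (L(w) = 3/2 + sqrt(w - 92)/2 = 3/2 + sqrt(-92 + w)/2)
(L(-29) - 23643)*(I + 19787) = ((3/2 + sqrt(-92 - 29)/2) - 23643)*(-21538 + 19787) = ((3/2 + sqrt(-121)/2) - 23643)*(-1751) = ((3/2 + (11*I)/2) - 23643)*(-1751) = ((3/2 + 11*I/2) - 23643)*(-1751) = (-47283/2 + 11*I/2)*(-1751) = 82792533/2 - 19261*I/2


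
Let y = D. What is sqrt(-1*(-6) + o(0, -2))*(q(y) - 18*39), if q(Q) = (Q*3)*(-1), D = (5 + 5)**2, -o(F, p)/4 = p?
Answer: -1002*sqrt(14) ≈ -3749.1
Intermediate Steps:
o(F, p) = -4*p
D = 100 (D = 10**2 = 100)
y = 100
q(Q) = -3*Q (q(Q) = (3*Q)*(-1) = -3*Q)
sqrt(-1*(-6) + o(0, -2))*(q(y) - 18*39) = sqrt(-1*(-6) - 4*(-2))*(-3*100 - 18*39) = sqrt(6 + 8)*(-300 - 702) = sqrt(14)*(-1002) = -1002*sqrt(14)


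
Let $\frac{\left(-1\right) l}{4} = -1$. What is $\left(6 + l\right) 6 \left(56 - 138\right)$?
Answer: $-4920$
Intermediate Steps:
$l = 4$ ($l = \left(-4\right) \left(-1\right) = 4$)
$\left(6 + l\right) 6 \left(56 - 138\right) = \left(6 + 4\right) 6 \left(56 - 138\right) = 10 \cdot 6 \left(-82\right) = 60 \left(-82\right) = -4920$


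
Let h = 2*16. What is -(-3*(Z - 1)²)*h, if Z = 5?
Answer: 1536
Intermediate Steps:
h = 32
-(-3*(Z - 1)²)*h = -(-3*(5 - 1)²)*32 = -(-3*4²)*32 = -(-3*16)*32 = -(-48)*32 = -1*(-1536) = 1536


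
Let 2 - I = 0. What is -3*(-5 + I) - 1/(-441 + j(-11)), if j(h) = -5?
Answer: 4015/446 ≈ 9.0022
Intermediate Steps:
I = 2 (I = 2 - 1*0 = 2 + 0 = 2)
-3*(-5 + I) - 1/(-441 + j(-11)) = -3*(-5 + 2) - 1/(-441 - 5) = -3*(-3) - 1/(-446) = 9 - 1*(-1/446) = 9 + 1/446 = 4015/446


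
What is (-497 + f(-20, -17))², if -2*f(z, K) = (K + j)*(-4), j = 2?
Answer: 277729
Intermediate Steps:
f(z, K) = 4 + 2*K (f(z, K) = -(K + 2)*(-4)/2 = -(2 + K)*(-4)/2 = -(-8 - 4*K)/2 = 4 + 2*K)
(-497 + f(-20, -17))² = (-497 + (4 + 2*(-17)))² = (-497 + (4 - 34))² = (-497 - 30)² = (-527)² = 277729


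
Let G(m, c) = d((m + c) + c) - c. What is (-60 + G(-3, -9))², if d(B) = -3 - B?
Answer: 1089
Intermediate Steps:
G(m, c) = -3 - m - 3*c (G(m, c) = (-3 - ((m + c) + c)) - c = (-3 - ((c + m) + c)) - c = (-3 - (m + 2*c)) - c = (-3 + (-m - 2*c)) - c = (-3 - m - 2*c) - c = -3 - m - 3*c)
(-60 + G(-3, -9))² = (-60 + (-3 - 1*(-3) - 3*(-9)))² = (-60 + (-3 + 3 + 27))² = (-60 + 27)² = (-33)² = 1089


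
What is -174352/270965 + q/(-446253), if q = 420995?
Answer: -191880013231/120918944145 ≈ -1.5868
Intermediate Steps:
-174352/270965 + q/(-446253) = -174352/270965 + 420995/(-446253) = -174352*1/270965 + 420995*(-1/446253) = -174352/270965 - 420995/446253 = -191880013231/120918944145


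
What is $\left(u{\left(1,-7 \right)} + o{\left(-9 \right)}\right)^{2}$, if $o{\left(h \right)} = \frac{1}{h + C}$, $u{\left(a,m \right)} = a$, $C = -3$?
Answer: $\frac{121}{144} \approx 0.84028$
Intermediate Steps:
$o{\left(h \right)} = \frac{1}{-3 + h}$ ($o{\left(h \right)} = \frac{1}{h - 3} = \frac{1}{-3 + h}$)
$\left(u{\left(1,-7 \right)} + o{\left(-9 \right)}\right)^{2} = \left(1 + \frac{1}{-3 - 9}\right)^{2} = \left(1 + \frac{1}{-12}\right)^{2} = \left(1 - \frac{1}{12}\right)^{2} = \left(\frac{11}{12}\right)^{2} = \frac{121}{144}$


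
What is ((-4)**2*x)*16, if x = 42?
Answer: 10752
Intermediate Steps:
((-4)**2*x)*16 = ((-4)**2*42)*16 = (16*42)*16 = 672*16 = 10752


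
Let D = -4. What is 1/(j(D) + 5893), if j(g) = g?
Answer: 1/5889 ≈ 0.00016981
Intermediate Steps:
1/(j(D) + 5893) = 1/(-4 + 5893) = 1/5889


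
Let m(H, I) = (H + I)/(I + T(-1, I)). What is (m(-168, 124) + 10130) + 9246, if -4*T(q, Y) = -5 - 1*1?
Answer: 4863288/251 ≈ 19376.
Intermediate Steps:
T(q, Y) = 3/2 (T(q, Y) = -(-5 - 1*1)/4 = -(-5 - 1)/4 = -¼*(-6) = 3/2)
m(H, I) = (H + I)/(3/2 + I) (m(H, I) = (H + I)/(I + 3/2) = (H + I)/(3/2 + I))
(m(-168, 124) + 10130) + 9246 = (2*(-168 + 124)/(3 + 2*124) + 10130) + 9246 = (2*(-44)/(3 + 248) + 10130) + 9246 = (2*(-44)/251 + 10130) + 9246 = (2*(1/251)*(-44) + 10130) + 9246 = (-88/251 + 10130) + 9246 = 2542542/251 + 9246 = 4863288/251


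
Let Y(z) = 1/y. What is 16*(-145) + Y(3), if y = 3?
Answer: -6959/3 ≈ -2319.7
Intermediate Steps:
Y(z) = ⅓ (Y(z) = 1/3 = ⅓)
16*(-145) + Y(3) = 16*(-145) + ⅓ = -2320 + ⅓ = -6959/3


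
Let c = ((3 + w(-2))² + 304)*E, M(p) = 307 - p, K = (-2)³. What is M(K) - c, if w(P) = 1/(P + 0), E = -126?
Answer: 78813/2 ≈ 39407.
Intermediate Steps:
w(P) = 1/P
K = -8
c = -78183/2 (c = ((3 + 1/(-2))² + 304)*(-126) = ((3 - ½)² + 304)*(-126) = ((5/2)² + 304)*(-126) = (25/4 + 304)*(-126) = (1241/4)*(-126) = -78183/2 ≈ -39092.)
M(K) - c = (307 - 1*(-8)) - 1*(-78183/2) = (307 + 8) + 78183/2 = 315 + 78183/2 = 78813/2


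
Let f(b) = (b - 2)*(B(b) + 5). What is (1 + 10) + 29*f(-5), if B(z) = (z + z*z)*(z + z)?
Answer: 39596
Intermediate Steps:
B(z) = 2*z*(z + z**2) (B(z) = (z + z**2)*(2*z) = 2*z*(z + z**2))
f(b) = (-2 + b)*(5 + 2*b**2*(1 + b)) (f(b) = (b - 2)*(2*b**2*(1 + b) + 5) = (-2 + b)*(5 + 2*b**2*(1 + b)))
(1 + 10) + 29*f(-5) = (1 + 10) + 29*(-10 - 4*(-5)**2 - 2*(-5)**3 + 2*(-5)**4 + 5*(-5)) = 11 + 29*(-10 - 4*25 - 2*(-125) + 2*625 - 25) = 11 + 29*(-10 - 100 + 250 + 1250 - 25) = 11 + 29*1365 = 11 + 39585 = 39596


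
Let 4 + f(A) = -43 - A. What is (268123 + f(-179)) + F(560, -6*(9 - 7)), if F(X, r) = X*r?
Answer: 261535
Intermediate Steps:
f(A) = -47 - A (f(A) = -4 + (-43 - A) = -47 - A)
(268123 + f(-179)) + F(560, -6*(9 - 7)) = (268123 + (-47 - 1*(-179))) + 560*(-6*(9 - 7)) = (268123 + (-47 + 179)) + 560*(-6*2) = (268123 + 132) + 560*(-12) = 268255 - 6720 = 261535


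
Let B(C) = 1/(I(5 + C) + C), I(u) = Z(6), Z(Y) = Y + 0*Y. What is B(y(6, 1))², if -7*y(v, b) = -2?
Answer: 49/1936 ≈ 0.025310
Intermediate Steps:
Z(Y) = Y (Z(Y) = Y + 0 = Y)
I(u) = 6
y(v, b) = 2/7 (y(v, b) = -⅐*(-2) = 2/7)
B(C) = 1/(6 + C)
B(y(6, 1))² = (1/(6 + 2/7))² = (1/(44/7))² = (7/44)² = 49/1936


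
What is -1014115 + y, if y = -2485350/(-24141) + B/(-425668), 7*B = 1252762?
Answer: -1736674006162171/1712675198 ≈ -1.0140e+6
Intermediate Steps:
B = 178966 (B = (1/7)*1252762 = 178966)
y = 175602257599/1712675198 (y = -2485350/(-24141) + 178966/(-425668) = -2485350*(-1/24141) + 178966*(-1/425668) = 828450/8047 - 89483/212834 = 175602257599/1712675198 ≈ 102.53)
-1014115 + y = -1014115 + 175602257599/1712675198 = -1736674006162171/1712675198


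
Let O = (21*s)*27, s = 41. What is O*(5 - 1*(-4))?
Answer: 209223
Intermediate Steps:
O = 23247 (O = (21*41)*27 = 861*27 = 23247)
O*(5 - 1*(-4)) = 23247*(5 - 1*(-4)) = 23247*(5 + 4) = 23247*9 = 209223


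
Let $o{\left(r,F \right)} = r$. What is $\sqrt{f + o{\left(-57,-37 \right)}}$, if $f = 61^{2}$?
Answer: $4 \sqrt{229} \approx 60.531$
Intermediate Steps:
$f = 3721$
$\sqrt{f + o{\left(-57,-37 \right)}} = \sqrt{3721 - 57} = \sqrt{3664} = 4 \sqrt{229}$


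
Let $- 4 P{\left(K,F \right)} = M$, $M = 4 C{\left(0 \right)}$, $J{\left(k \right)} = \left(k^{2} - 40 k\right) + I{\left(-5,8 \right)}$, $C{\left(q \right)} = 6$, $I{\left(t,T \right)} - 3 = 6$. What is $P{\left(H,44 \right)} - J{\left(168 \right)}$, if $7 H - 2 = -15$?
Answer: $-21519$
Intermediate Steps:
$I{\left(t,T \right)} = 9$ ($I{\left(t,T \right)} = 3 + 6 = 9$)
$H = - \frac{13}{7}$ ($H = \frac{2}{7} + \frac{1}{7} \left(-15\right) = \frac{2}{7} - \frac{15}{7} = - \frac{13}{7} \approx -1.8571$)
$J{\left(k \right)} = 9 + k^{2} - 40 k$ ($J{\left(k \right)} = \left(k^{2} - 40 k\right) + 9 = 9 + k^{2} - 40 k$)
$M = 24$ ($M = 4 \cdot 6 = 24$)
$P{\left(K,F \right)} = -6$ ($P{\left(K,F \right)} = \left(- \frac{1}{4}\right) 24 = -6$)
$P{\left(H,44 \right)} - J{\left(168 \right)} = -6 - \left(9 + 168^{2} - 6720\right) = -6 - \left(9 + 28224 - 6720\right) = -6 - 21513 = -21519$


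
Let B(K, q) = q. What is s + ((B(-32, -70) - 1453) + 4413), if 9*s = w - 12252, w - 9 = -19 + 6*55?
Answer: 14078/9 ≈ 1564.2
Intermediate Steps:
w = 320 (w = 9 + (-19 + 6*55) = 9 + (-19 + 330) = 9 + 311 = 320)
s = -11932/9 (s = (320 - 12252)/9 = (⅑)*(-11932) = -11932/9 ≈ -1325.8)
s + ((B(-32, -70) - 1453) + 4413) = -11932/9 + ((-70 - 1453) + 4413) = -11932/9 + (-1523 + 4413) = -11932/9 + 2890 = 14078/9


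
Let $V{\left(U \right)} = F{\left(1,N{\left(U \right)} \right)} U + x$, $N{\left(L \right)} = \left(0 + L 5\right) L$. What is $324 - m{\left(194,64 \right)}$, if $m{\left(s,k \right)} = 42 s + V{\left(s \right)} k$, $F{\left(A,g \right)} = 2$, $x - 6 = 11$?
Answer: $-33744$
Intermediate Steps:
$N{\left(L \right)} = 5 L^{2}$ ($N{\left(L \right)} = \left(0 + 5 L\right) L = 5 L L = 5 L^{2}$)
$x = 17$ ($x = 6 + 11 = 17$)
$V{\left(U \right)} = 17 + 2 U$ ($V{\left(U \right)} = 2 U + 17 = 17 + 2 U$)
$m{\left(s,k \right)} = 42 s + k \left(17 + 2 s\right)$ ($m{\left(s,k \right)} = 42 s + \left(17 + 2 s\right) k = 42 s + k \left(17 + 2 s\right)$)
$324 - m{\left(194,64 \right)} = 324 - \left(42 \cdot 194 + 64 \left(17 + 2 \cdot 194\right)\right) = 324 - \left(8148 + 64 \left(17 + 388\right)\right) = 324 - \left(8148 + 64 \cdot 405\right) = 324 - \left(8148 + 25920\right) = 324 - 34068 = -33744$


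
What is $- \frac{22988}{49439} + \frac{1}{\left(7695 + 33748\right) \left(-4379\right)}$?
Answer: $- \frac{4171836933675}{8972135188783} \approx -0.46498$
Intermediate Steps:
$- \frac{22988}{49439} + \frac{1}{\left(7695 + 33748\right) \left(-4379\right)} = \left(-22988\right) \frac{1}{49439} + \frac{1}{41443} \left(- \frac{1}{4379}\right) = - \frac{22988}{49439} + \frac{1}{41443} \left(- \frac{1}{4379}\right) = - \frac{22988}{49439} - \frac{1}{181478897} = - \frac{4171836933675}{8972135188783}$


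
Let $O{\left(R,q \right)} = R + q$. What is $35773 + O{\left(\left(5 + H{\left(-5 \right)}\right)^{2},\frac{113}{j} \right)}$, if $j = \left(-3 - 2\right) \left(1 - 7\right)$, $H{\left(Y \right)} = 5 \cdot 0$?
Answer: $\frac{1074053}{30} \approx 35802.0$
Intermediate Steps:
$H{\left(Y \right)} = 0$
$j = 30$ ($j = \left(-3 - 2\right) \left(-6\right) = \left(-5\right) \left(-6\right) = 30$)
$35773 + O{\left(\left(5 + H{\left(-5 \right)}\right)^{2},\frac{113}{j} \right)} = 35773 + \left(\left(5 + 0\right)^{2} + \frac{113}{30}\right) = 35773 + \left(5^{2} + 113 \cdot \frac{1}{30}\right) = 35773 + \left(25 + \frac{113}{30}\right) = 35773 + \frac{863}{30} = \frac{1074053}{30}$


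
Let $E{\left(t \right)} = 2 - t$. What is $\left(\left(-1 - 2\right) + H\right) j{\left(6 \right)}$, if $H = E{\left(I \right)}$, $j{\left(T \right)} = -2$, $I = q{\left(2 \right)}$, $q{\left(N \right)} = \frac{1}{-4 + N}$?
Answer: $1$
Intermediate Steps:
$I = - \frac{1}{2}$ ($I = \frac{1}{-4 + 2} = \frac{1}{-2} = - \frac{1}{2} \approx -0.5$)
$H = \frac{5}{2}$ ($H = 2 - - \frac{1}{2} = 2 + \frac{1}{2} = \frac{5}{2} \approx 2.5$)
$\left(\left(-1 - 2\right) + H\right) j{\left(6 \right)} = \left(\left(-1 - 2\right) + \frac{5}{2}\right) \left(-2\right) = \left(-3 + \frac{5}{2}\right) \left(-2\right) = \left(- \frac{1}{2}\right) \left(-2\right) = 1$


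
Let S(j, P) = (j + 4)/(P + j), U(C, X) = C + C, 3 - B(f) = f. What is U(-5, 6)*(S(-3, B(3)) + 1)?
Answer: -20/3 ≈ -6.6667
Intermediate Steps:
B(f) = 3 - f
U(C, X) = 2*C
S(j, P) = (4 + j)/(P + j)
U(-5, 6)*(S(-3, B(3)) + 1) = (2*(-5))*((4 - 3)/((3 - 1*3) - 3) + 1) = -10*(1/((3 - 3) - 3) + 1) = -10*(1/(0 - 3) + 1) = -10*(1/(-3) + 1) = -10*(-⅓*1 + 1) = -10*(-⅓ + 1) = -10*⅔ = -20/3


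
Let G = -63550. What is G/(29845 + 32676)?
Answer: -63550/62521 ≈ -1.0165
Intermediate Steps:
G/(29845 + 32676) = -63550/(29845 + 32676) = -63550/62521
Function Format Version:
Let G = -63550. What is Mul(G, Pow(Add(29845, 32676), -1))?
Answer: Rational(-63550, 62521) ≈ -1.0165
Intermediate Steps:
Mul(G, Pow(Add(29845, 32676), -1)) = Mul(-63550, Pow(Add(29845, 32676), -1)) = Mul(-63550, Pow(62521, -1)) = Mul(-63550, Rational(1, 62521)) = Rational(-63550, 62521)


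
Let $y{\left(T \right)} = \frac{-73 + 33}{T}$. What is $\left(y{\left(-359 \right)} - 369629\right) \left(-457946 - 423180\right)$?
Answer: $\frac{116922575044146}{359} \approx 3.2569 \cdot 10^{11}$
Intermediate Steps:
$y{\left(T \right)} = - \frac{40}{T}$
$\left(y{\left(-359 \right)} - 369629\right) \left(-457946 - 423180\right) = \left(- \frac{40}{-359} - 369629\right) \left(-457946 - 423180\right) = \left(\left(-40\right) \left(- \frac{1}{359}\right) - 369629\right) \left(-881126\right) = \left(\frac{40}{359} - 369629\right) \left(-881126\right) = \left(- \frac{132696771}{359}\right) \left(-881126\right) = \frac{116922575044146}{359}$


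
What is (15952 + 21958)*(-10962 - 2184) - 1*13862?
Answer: -498378722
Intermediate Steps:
(15952 + 21958)*(-10962 - 2184) - 1*13862 = 37910*(-13146) - 13862 = -498364860 - 13862 = -498378722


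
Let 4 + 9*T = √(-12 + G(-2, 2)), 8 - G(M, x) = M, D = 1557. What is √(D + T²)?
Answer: √(126131 - 8*I*√2)/9 ≈ 39.461 - 0.0017698*I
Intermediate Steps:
G(M, x) = 8 - M
T = -4/9 + I*√2/9 (T = -4/9 + √(-12 + (8 - 1*(-2)))/9 = -4/9 + √(-12 + (8 + 2))/9 = -4/9 + √(-12 + 10)/9 = -4/9 + √(-2)/9 = -4/9 + (I*√2)/9 = -4/9 + I*√2/9 ≈ -0.44444 + 0.15713*I)
√(D + T²) = √(1557 + (-4/9 + I*√2/9)²)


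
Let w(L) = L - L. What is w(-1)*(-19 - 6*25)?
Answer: 0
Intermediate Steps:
w(L) = 0
w(-1)*(-19 - 6*25) = 0*(-19 - 6*25) = 0*(-19 - 150) = 0*(-169) = 0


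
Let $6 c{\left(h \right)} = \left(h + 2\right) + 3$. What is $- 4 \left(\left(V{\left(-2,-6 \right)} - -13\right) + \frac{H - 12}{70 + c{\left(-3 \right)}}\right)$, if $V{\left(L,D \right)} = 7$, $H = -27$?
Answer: $- \frac{16412}{211} \approx -77.782$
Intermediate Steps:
$c{\left(h \right)} = \frac{5}{6} + \frac{h}{6}$ ($c{\left(h \right)} = \frac{\left(h + 2\right) + 3}{6} = \frac{\left(2 + h\right) + 3}{6} = \frac{5 + h}{6} = \frac{5}{6} + \frac{h}{6}$)
$- 4 \left(\left(V{\left(-2,-6 \right)} - -13\right) + \frac{H - 12}{70 + c{\left(-3 \right)}}\right) = - 4 \left(\left(7 - -13\right) + \frac{-27 - 12}{70 + \left(\frac{5}{6} + \frac{1}{6} \left(-3\right)\right)}\right) = - 4 \left(\left(7 + 13\right) - \frac{39}{70 + \left(\frac{5}{6} - \frac{1}{2}\right)}\right) = - 4 \left(20 - \frac{39}{70 + \frac{1}{3}}\right) = - 4 \left(20 - \frac{39}{\frac{211}{3}}\right) = - 4 \left(20 - \frac{117}{211}\right) = \left(-4\right) \frac{4103}{211} = - \frac{16412}{211}$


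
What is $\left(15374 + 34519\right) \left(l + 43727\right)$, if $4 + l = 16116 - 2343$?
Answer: $2868647928$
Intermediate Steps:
$l = 13769$ ($l = -4 + \left(16116 - 2343\right) = -4 + 13773 = 13769$)
$\left(15374 + 34519\right) \left(l + 43727\right) = \left(15374 + 34519\right) \left(13769 + 43727\right) = 49893 \cdot 57496 = 2868647928$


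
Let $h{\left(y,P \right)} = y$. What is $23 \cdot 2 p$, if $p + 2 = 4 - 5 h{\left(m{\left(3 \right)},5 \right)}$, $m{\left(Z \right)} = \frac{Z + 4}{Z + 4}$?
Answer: $-138$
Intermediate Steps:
$m{\left(Z \right)} = 1$ ($m{\left(Z \right)} = \frac{4 + Z}{4 + Z} = 1$)
$p = -3$ ($p = -2 + \left(4 - 5\right) = -2 - 1 = -3$)
$23 \cdot 2 p = 23 \cdot 2 \left(-3\right) = 46 \left(-3\right) = -138$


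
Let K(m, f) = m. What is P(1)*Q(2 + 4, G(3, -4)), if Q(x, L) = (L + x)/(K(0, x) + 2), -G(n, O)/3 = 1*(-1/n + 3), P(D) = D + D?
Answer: -2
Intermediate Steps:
P(D) = 2*D
G(n, O) = -9 + 3/n (G(n, O) = -3*(-1/n + 3) = -3*(3 - 1/n) = -9 + 3/n)
Q(x, L) = L/2 + x/2 (Q(x, L) = (L + x)/(0 + 2) = (L + x)/2 = (L + x)*(1/2) = L/2 + x/2)
P(1)*Q(2 + 4, G(3, -4)) = (2*1)*((-9 + 3/3)/2 + (2 + 4)/2) = 2*((-9 + 3*(1/3))/2 + (1/2)*6) = 2*((-9 + 1)/2 + 3) = 2*((1/2)*(-8) + 3) = 2*(-4 + 3) = 2*(-1) = -2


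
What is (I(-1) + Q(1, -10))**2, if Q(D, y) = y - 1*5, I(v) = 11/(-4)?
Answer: 5041/16 ≈ 315.06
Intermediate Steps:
I(v) = -11/4 (I(v) = 11*(-1/4) = -11/4)
Q(D, y) = -5 + y (Q(D, y) = y - 5 = -5 + y)
(I(-1) + Q(1, -10))**2 = (-11/4 + (-5 - 10))**2 = (-11/4 - 15)**2 = (-71/4)**2 = 5041/16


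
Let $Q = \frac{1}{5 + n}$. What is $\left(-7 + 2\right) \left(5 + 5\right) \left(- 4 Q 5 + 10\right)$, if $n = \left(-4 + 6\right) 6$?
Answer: $- \frac{7500}{17} \approx -441.18$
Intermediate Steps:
$n = 12$ ($n = 2 \cdot 6 = 12$)
$Q = \frac{1}{17}$ ($Q = \frac{1}{5 + 12} = \frac{1}{17} \approx 0.058824$)
$\left(-7 + 2\right) \left(5 + 5\right) \left(- 4 Q 5 + 10\right) = \left(-7 + 2\right) \left(5 + 5\right) \left(\left(-4\right) \frac{1}{17} \cdot 5 + 10\right) = \left(-5\right) 10 \left(\left(- \frac{4}{17}\right) 5 + 10\right) = - 50 \left(- \frac{20}{17} + 10\right) = \left(-50\right) \frac{150}{17} = - \frac{7500}{17}$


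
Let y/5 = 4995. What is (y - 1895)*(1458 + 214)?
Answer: 38589760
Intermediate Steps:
y = 24975 (y = 5*4995 = 24975)
(y - 1895)*(1458 + 214) = (24975 - 1895)*(1458 + 214) = 23080*1672 = 38589760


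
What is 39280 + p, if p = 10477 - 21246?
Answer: 28511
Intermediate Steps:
p = -10769
39280 + p = 39280 - 10769 = 28511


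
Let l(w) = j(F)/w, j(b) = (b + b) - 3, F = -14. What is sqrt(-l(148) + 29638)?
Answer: sqrt(162298835)/74 ≈ 172.16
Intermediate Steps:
j(b) = -3 + 2*b (j(b) = 2*b - 3 = -3 + 2*b)
l(w) = -31/w (l(w) = (-3 + 2*(-14))/w = (-3 - 28)/w = -31/w)
sqrt(-l(148) + 29638) = sqrt(-(-31)/148 + 29638) = sqrt(-1*(-31/148) + 29638) = sqrt(31/148 + 29638) = sqrt(4386455/148) = sqrt(162298835)/74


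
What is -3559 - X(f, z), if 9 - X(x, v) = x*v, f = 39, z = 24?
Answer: -2632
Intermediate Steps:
X(x, v) = 9 - v*x (X(x, v) = 9 - x*v = 9 - v*x)
-3559 - X(f, z) = -3559 - (9 - 1*24*39) = -3559 - (9 - 936) = -3559 - 1*(-927) = -3559 + 927 = -2632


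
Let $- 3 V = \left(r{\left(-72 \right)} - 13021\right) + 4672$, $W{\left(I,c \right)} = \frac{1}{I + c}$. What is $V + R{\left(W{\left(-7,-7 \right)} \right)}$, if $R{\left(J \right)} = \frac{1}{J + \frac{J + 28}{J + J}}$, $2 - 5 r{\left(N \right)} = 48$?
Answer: $\frac{57211774}{20535} \approx 2786.1$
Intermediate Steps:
$r{\left(N \right)} = - \frac{46}{5}$ ($r{\left(N \right)} = \frac{2}{5} - \frac{48}{5} = - \frac{46}{5}$)
$R{\left(J \right)} = \frac{1}{J + \frac{28 + J}{2 J}}$
$V = \frac{41791}{15}$ ($V = - \frac{\left(- \frac{46}{5} - 13021\right) + 4672}{3} = - \frac{- \frac{65151}{5} + 4672}{3} = \left(- \frac{1}{3}\right) \left(- \frac{41791}{5}\right) = \frac{41791}{15} \approx 2786.1$)
$V + R{\left(W{\left(-7,-7 \right)} \right)} = \frac{41791}{15} + \frac{2}{\left(-7 - 7\right) \left(28 + \frac{1}{-7 - 7} + 2 \left(\frac{1}{-7 - 7}\right)^{2}\right)} = \frac{41791}{15} + \frac{2}{\left(-14\right) \left(28 + \frac{1}{-14} + 2 \left(\frac{1}{-14}\right)^{2}\right)} = \frac{41791}{15} + 2 \left(- \frac{1}{14}\right) \frac{1}{28 - \frac{1}{14} + 2 \left(- \frac{1}{14}\right)^{2}} = \frac{41791}{15} + 2 \left(- \frac{1}{14}\right) \frac{1}{28 - \frac{1}{14} + 2 \cdot \frac{1}{196}} = \frac{41791}{15} + 2 \left(- \frac{1}{14}\right) \frac{1}{28 - \frac{1}{14} + \frac{1}{98}} = \frac{41791}{15} + 2 \left(- \frac{1}{14}\right) \frac{1}{\frac{1369}{49}} = \frac{41791}{15} + 2 \left(- \frac{1}{14}\right) \frac{49}{1369} = \frac{41791}{15} - \frac{7}{1369} = \frac{57211774}{20535}$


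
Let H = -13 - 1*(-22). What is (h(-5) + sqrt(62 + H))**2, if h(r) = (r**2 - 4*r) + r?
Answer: (40 + sqrt(71))**2 ≈ 2345.1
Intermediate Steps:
H = 9 (H = -13 + 22 = 9)
h(r) = r**2 - 3*r
(h(-5) + sqrt(62 + H))**2 = (-5*(-3 - 5) + sqrt(62 + 9))**2 = (-5*(-8) + sqrt(71))**2 = (40 + sqrt(71))**2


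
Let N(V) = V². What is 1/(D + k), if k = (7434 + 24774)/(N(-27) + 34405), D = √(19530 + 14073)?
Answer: -779336/28566416777 + 2550409*√33603/85699250331 ≈ 0.0054281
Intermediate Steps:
D = √33603 ≈ 183.31
k = 1464/1597 (k = (7434 + 24774)/((-27)² + 34405) = 32208/(729 + 34405) = 32208/35134 = 32208*(1/35134) = 1464/1597 ≈ 0.91672)
1/(D + k) = 1/(√33603 + 1464/1597) = 1/(1464/1597 + √33603)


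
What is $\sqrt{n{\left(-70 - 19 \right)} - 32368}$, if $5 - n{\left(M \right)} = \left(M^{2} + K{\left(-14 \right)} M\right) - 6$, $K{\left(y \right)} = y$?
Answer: $2 i \sqrt{10381} \approx 203.77 i$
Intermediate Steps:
$n{\left(M \right)} = 11 - M^{2} + 14 M$ ($n{\left(M \right)} = 5 - \left(\left(M^{2} - 14 M\right) - 6\right) = 5 - \left(-6 + M^{2} - 14 M\right) = 5 + \left(6 - M^{2} + 14 M\right) = 11 - M^{2} + 14 M$)
$\sqrt{n{\left(-70 - 19 \right)} - 32368} = \sqrt{\left(11 - \left(-70 - 19\right)^{2} + 14 \left(-70 - 19\right)\right) - 32368} = \sqrt{\left(11 - \left(-89\right)^{2} + 14 \left(-89\right)\right) - 32368} = \sqrt{\left(11 - 7921 - 1246\right) - 32368} = \sqrt{-9156 - 32368} = \sqrt{-41524} = 2 i \sqrt{10381}$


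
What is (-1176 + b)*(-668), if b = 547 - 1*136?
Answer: 511020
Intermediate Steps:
b = 411 (b = 547 - 136 = 411)
(-1176 + b)*(-668) = (-1176 + 411)*(-668) = -765*(-668) = 511020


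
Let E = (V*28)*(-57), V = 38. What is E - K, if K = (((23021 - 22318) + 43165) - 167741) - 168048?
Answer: 231273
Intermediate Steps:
E = -60648 (E = (38*28)*(-57) = 1064*(-57) = -60648)
K = -291921 (K = ((703 + 43165) - 167741) - 168048 = (43868 - 167741) - 168048 = -123873 - 168048 = -291921)
E - K = -60648 - 1*(-291921) = -60648 + 291921 = 231273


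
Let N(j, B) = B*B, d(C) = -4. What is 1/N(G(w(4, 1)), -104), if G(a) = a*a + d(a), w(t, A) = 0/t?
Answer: 1/10816 ≈ 9.2456e-5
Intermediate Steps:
w(t, A) = 0
G(a) = -4 + a² (G(a) = a*a - 4 = a² - 4 = -4 + a²)
N(j, B) = B²
1/N(G(w(4, 1)), -104) = 1/((-104)²) = 1/10816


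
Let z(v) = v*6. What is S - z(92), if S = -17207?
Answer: -17759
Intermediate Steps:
z(v) = 6*v
S - z(92) = -17207 - 6*92 = -17207 - 1*552 = -17207 - 552 = -17759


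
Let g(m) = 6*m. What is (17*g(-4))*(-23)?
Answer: 9384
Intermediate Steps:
(17*g(-4))*(-23) = (17*(6*(-4)))*(-23) = (17*(-24))*(-23) = -408*(-23) = 9384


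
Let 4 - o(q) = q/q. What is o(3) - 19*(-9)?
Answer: 174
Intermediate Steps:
o(q) = 3 (o(q) = 4 - q/q = 4 - 1*1 = 4 - 1 = 3)
o(3) - 19*(-9) = 3 - 19*(-9) = 3 + 171 = 174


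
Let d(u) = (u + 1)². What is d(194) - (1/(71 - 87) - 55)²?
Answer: 8958239/256 ≈ 34993.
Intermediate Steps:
d(u) = (1 + u)²
d(194) - (1/(71 - 87) - 55)² = (1 + 194)² - (1/(71 - 87) - 55)² = 195² - (1/(-16) - 55)² = 38025 - (-1/16 - 55)² = 38025 - (-881/16)² = 38025 - 1*776161/256 = 38025 - 776161/256 = 8958239/256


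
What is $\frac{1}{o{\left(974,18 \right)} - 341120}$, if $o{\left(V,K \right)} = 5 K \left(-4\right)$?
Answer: $- \frac{1}{341480} \approx -2.9284 \cdot 10^{-6}$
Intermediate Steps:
$o{\left(V,K \right)} = - 20 K$
$\frac{1}{o{\left(974,18 \right)} - 341120} = \frac{1}{\left(-20\right) 18 - 341120} = \frac{1}{-360 - 341120} = \frac{1}{-341480} = - \frac{1}{341480}$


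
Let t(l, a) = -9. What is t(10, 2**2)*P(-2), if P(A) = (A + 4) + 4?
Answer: -54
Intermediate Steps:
P(A) = 8 + A (P(A) = (4 + A) + 4 = 8 + A)
t(10, 2**2)*P(-2) = -9*(8 - 2) = -9*6 = -54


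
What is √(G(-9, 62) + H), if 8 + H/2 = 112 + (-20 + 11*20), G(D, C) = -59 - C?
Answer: √487 ≈ 22.068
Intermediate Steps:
H = 608 (H = -16 + 2*(112 + (-20 + 11*20)) = -16 + 2*(112 + (-20 + 220)) = -16 + 2*(112 + 200) = -16 + 2*312 = -16 + 624 = 608)
√(G(-9, 62) + H) = √((-59 - 1*62) + 608) = √((-59 - 62) + 608) = √(-121 + 608) = √487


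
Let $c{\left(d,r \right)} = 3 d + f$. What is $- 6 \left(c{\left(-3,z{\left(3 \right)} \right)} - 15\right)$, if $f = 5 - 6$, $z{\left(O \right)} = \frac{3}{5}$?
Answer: $150$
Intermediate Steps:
$z{\left(O \right)} = \frac{3}{5}$ ($z{\left(O \right)} = 3 \cdot \frac{1}{5} = \frac{3}{5}$)
$f = -1$ ($f = 5 - 6 = -1$)
$c{\left(d,r \right)} = -1 + 3 d$ ($c{\left(d,r \right)} = 3 d - 1 = -1 + 3 d$)
$- 6 \left(c{\left(-3,z{\left(3 \right)} \right)} - 15\right) = - 6 \left(\left(-1 + 3 \left(-3\right)\right) - 15\right) = - 6 \left(\left(-1 - 9\right) - 15\right) = - 6 \left(-10 - 15\right) = \left(-6\right) \left(-25\right) = 150$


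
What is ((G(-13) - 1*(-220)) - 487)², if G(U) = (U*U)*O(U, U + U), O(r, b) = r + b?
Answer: 47032164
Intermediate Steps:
O(r, b) = b + r
G(U) = 3*U³ (G(U) = (U*U)*((U + U) + U) = U²*(2*U + U) = U²*(3*U) = 3*U³)
((G(-13) - 1*(-220)) - 487)² = ((3*(-13)³ - 1*(-220)) - 487)² = ((3*(-2197) + 220) - 487)² = ((-6591 + 220) - 487)² = (-6371 - 487)² = (-6858)² = 47032164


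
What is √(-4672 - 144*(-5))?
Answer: 4*I*√247 ≈ 62.865*I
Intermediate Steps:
√(-4672 - 144*(-5)) = √(-4672 + 720) = √(-3952) = 4*I*√247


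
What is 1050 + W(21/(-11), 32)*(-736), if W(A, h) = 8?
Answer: -4838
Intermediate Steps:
1050 + W(21/(-11), 32)*(-736) = 1050 + 8*(-736) = 1050 - 5888 = -4838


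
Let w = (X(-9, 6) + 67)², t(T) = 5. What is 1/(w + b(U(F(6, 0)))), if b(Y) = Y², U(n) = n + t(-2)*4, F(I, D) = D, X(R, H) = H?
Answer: 1/5729 ≈ 0.00017455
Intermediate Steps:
w = 5329 (w = (6 + 67)² = 73² = 5329)
U(n) = 20 + n (U(n) = n + 5*4 = n + 20 = 20 + n)
1/(w + b(U(F(6, 0)))) = 1/(5329 + (20 + 0)²) = 1/(5329 + 20²) = 1/(5329 + 400) = 1/5729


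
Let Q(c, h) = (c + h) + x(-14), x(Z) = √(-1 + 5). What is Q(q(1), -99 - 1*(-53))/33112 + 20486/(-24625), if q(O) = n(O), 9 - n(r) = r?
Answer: -169804733/203845750 ≈ -0.83301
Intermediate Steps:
n(r) = 9 - r
q(O) = 9 - O
x(Z) = 2 (x(Z) = √4 = 2)
Q(c, h) = 2 + c + h (Q(c, h) = (c + h) + 2 = 2 + c + h)
Q(q(1), -99 - 1*(-53))/33112 + 20486/(-24625) = (2 + (9 - 1*1) + (-99 - 1*(-53)))/33112 + 20486/(-24625) = (2 + (9 - 1) + (-99 + 53))*(1/33112) + 20486*(-1/24625) = (2 + 8 - 46)*(1/33112) - 20486/24625 = -36*1/33112 - 20486/24625 = -9/8278 - 20486/24625 = -169804733/203845750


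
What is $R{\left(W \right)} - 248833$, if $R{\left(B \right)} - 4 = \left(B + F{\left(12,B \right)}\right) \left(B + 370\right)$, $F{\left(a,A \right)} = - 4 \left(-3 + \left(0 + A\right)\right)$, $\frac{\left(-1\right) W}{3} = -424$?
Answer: $-6494997$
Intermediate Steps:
$W = 1272$ ($W = \left(-3\right) \left(-424\right) = 1272$)
$F{\left(a,A \right)} = 12 - 4 A$ ($F{\left(a,A \right)} = - 4 \left(-3 + A\right) = 12 - 4 A$)
$R{\left(B \right)} = 4 + \left(12 - 3 B\right) \left(370 + B\right)$ ($R{\left(B \right)} = 4 + \left(B - \left(-12 + 4 B\right)\right) \left(B + 370\right) = 4 + \left(12 - 3 B\right) \left(370 + B\right)$)
$R{\left(W \right)} - 248833 = \left(4444 - 1396656 - 3 \cdot 1272^{2}\right) - 248833 = \left(4444 - 1396656 - 4853952\right) - 248833 = -6246164 - 248833 = -6494997$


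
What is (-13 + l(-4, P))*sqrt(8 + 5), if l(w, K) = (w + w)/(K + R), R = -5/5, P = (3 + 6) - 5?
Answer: -47*sqrt(13)/3 ≈ -56.487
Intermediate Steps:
P = 4 (P = 9 - 5 = 4)
R = -1 (R = -5*1/5 = -1)
l(w, K) = 2*w/(-1 + K) (l(w, K) = (w + w)/(K - 1) = (2*w)/(-1 + K) = 2*w/(-1 + K))
(-13 + l(-4, P))*sqrt(8 + 5) = (-13 + 2*(-4)/(-1 + 4))*sqrt(8 + 5) = (-13 + 2*(-4)/3)*sqrt(13) = (-13 + 2*(-4)*(1/3))*sqrt(13) = (-13 - 8/3)*sqrt(13) = -47*sqrt(13)/3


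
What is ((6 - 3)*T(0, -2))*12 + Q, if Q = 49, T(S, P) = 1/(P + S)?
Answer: 31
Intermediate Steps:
((6 - 3)*T(0, -2))*12 + Q = ((6 - 3)/(-2 + 0))*12 + 49 = (3/(-2))*12 + 49 = (3*(-½))*12 + 49 = -3/2*12 + 49 = -18 + 49 = 31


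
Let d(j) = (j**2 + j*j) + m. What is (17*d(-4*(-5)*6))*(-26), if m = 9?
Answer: -12733578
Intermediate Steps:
d(j) = 9 + 2*j**2 (d(j) = (j**2 + j*j) + 9 = (j**2 + j**2) + 9 = 2*j**2 + 9 = 9 + 2*j**2)
(17*d(-4*(-5)*6))*(-26) = (17*(9 + 2*(-4*(-5)*6)**2))*(-26) = (17*(9 + 2*(20*6)**2))*(-26) = (17*(9 + 2*120**2))*(-26) = (17*(9 + 2*14400))*(-26) = (17*(9 + 28800))*(-26) = (17*28809)*(-26) = 489753*(-26) = -12733578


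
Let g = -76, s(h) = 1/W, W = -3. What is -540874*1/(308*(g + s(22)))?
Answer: 811311/35266 ≈ 23.005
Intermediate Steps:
s(h) = -⅓ (s(h) = 1/(-3) = -⅓)
-540874*1/(308*(g + s(22))) = -540874*1/(308*(-76 - ⅓)) = -540874/((-229/3*308)) = -540874/(-70532/3) = -540874*(-3/70532) = 811311/35266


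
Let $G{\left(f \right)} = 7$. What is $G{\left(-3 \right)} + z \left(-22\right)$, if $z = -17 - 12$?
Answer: $645$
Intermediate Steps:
$z = -29$ ($z = -17 - 12 = -29$)
$G{\left(-3 \right)} + z \left(-22\right) = 7 - -638 = 7 + 638 = 645$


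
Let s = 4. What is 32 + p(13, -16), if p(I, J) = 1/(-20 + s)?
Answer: 511/16 ≈ 31.938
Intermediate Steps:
p(I, J) = -1/16 (p(I, J) = 1/(-20 + 4) = 1/(-16) = -1/16)
32 + p(13, -16) = 32 - 1/16 = 511/16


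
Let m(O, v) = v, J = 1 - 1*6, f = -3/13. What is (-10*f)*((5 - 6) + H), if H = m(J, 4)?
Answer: 90/13 ≈ 6.9231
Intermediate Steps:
f = -3/13 (f = -3*1/13 = -3/13 ≈ -0.23077)
J = -5 (J = 1 - 6 = -5)
H = 4
(-10*f)*((5 - 6) + H) = (-10*(-3/13))*((5 - 6) + 4) = 30*(-1 + 4)/13 = (30/13)*3 = 90/13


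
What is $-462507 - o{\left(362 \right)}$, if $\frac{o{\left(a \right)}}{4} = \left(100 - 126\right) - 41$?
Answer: $-462239$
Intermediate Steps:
$o{\left(a \right)} = -268$ ($o{\left(a \right)} = 4 \left(\left(100 - 126\right) - 41\right) = 4 \left(-26 - 41\right) = 4 \left(-67\right) = -268$)
$-462507 - o{\left(362 \right)} = -462507 - -268 = -462507 + 268 = -462239$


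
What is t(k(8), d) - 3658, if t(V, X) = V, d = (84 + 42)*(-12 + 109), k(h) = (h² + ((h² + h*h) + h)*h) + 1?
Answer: -2505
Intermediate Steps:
k(h) = 1 + h² + h*(h + 2*h²) (k(h) = (h² + ((h² + h²) + h)*h) + 1 = (h² + (2*h² + h)*h) + 1 = (h² + (h + 2*h²)*h) + 1 = (h² + h*(h + 2*h²)) + 1 = 1 + h² + h*(h + 2*h²))
d = 12222 (d = 126*97 = 12222)
t(k(8), d) - 3658 = (1 + 2*8² + 2*8³) - 3658 = (1 + 2*64 + 2*512) - 3658 = (1 + 128 + 1024) - 3658 = 1153 - 3658 = -2505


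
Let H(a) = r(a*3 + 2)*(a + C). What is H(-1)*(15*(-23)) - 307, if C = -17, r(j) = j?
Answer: -6517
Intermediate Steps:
H(a) = (-17 + a)*(2 + 3*a) (H(a) = (a*3 + 2)*(a - 17) = (3*a + 2)*(-17 + a) = (2 + 3*a)*(-17 + a) = (-17 + a)*(2 + 3*a))
H(-1)*(15*(-23)) - 307 = ((-17 - 1)*(2 + 3*(-1)))*(15*(-23)) - 307 = -18*(2 - 3)*(-345) - 307 = -18*(-1)*(-345) - 307 = 18*(-345) - 307 = -6210 - 307 = -6517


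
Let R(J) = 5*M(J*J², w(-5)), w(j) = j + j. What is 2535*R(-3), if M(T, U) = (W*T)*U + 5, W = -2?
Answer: -6781125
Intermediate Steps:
w(j) = 2*j
M(T, U) = 5 - 2*T*U (M(T, U) = (-2*T)*U + 5 = -2*T*U + 5 = 5 - 2*T*U)
R(J) = 25 + 100*J³ (R(J) = 5*(5 - 2*J*J²*2*(-5)) = 5*(5 - 2*J³*(-10)) = 5*(5 + 20*J³) = 25 + 100*J³)
2535*R(-3) = 2535*(25 + 100*(-3)³) = 2535*(25 + 100*(-27)) = 2535*(25 - 2700) = 2535*(-2675) = -6781125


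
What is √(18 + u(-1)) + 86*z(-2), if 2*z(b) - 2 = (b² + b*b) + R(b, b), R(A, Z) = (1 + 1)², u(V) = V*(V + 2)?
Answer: 602 + √17 ≈ 606.12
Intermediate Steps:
u(V) = V*(2 + V)
R(A, Z) = 4 (R(A, Z) = 2² = 4)
z(b) = 3 + b² (z(b) = 1 + ((b² + b*b) + 4)/2 = 1 + ((b² + b²) + 4)/2 = 1 + (2*b² + 4)/2 = 1 + (4 + 2*b²)/2 = 1 + (2 + b²) = 3 + b²)
√(18 + u(-1)) + 86*z(-2) = √(18 - (2 - 1)) + 86*(3 + (-2)²) = √(18 - 1*1) + 86*(3 + 4) = √(18 - 1) + 86*7 = √17 + 602 = 602 + √17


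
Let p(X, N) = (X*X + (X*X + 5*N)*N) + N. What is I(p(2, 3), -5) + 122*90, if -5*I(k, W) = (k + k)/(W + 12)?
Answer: 384172/35 ≈ 10976.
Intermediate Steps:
p(X, N) = N + X² + N*(X² + 5*N) (p(X, N) = (X² + (X² + 5*N)*N) + N = (X² + N*(X² + 5*N)) + N = N + X² + N*(X² + 5*N))
I(k, W) = -2*k/(5*(12 + W)) (I(k, W) = -(k + k)/(5*(W + 12)) = -2*k/(5*(12 + W)))
I(p(2, 3), -5) + 122*90 = -2*(3 + 2² + 5*3² + 3*2²)/(60 + 5*(-5)) + 122*90 = -2*(3 + 4 + 5*9 + 3*4)/(60 - 25) + 10980 = -2*(3 + 4 + 45 + 12)/35 + 10980 = -2*64*1/35 + 10980 = -128/35 + 10980 = 384172/35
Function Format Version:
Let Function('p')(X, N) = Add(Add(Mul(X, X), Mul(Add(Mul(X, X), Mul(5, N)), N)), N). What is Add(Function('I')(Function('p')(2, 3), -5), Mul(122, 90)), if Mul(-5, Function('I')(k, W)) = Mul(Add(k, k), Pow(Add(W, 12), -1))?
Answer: Rational(384172, 35) ≈ 10976.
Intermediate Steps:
Function('p')(X, N) = Add(N, Pow(X, 2), Mul(N, Add(Pow(X, 2), Mul(5, N)))) (Function('p')(X, N) = Add(Add(Pow(X, 2), Mul(Add(Pow(X, 2), Mul(5, N)), N)), N) = Add(Add(Pow(X, 2), Mul(N, Add(Pow(X, 2), Mul(5, N)))), N) = Add(N, Pow(X, 2), Mul(N, Add(Pow(X, 2), Mul(5, N)))))
Function('I')(k, W) = Mul(Rational(-2, 5), k, Pow(Add(12, W), -1)) (Function('I')(k, W) = Mul(Rational(-1, 5), Mul(Add(k, k), Pow(Add(W, 12), -1))) = Mul(Rational(-1, 5), Mul(Mul(2, k), Pow(Add(12, W), -1))) = Mul(Rational(-1, 5), Mul(2, k, Pow(Add(12, W), -1))) = Mul(Rational(-2, 5), k, Pow(Add(12, W), -1)))
Add(Function('I')(Function('p')(2, 3), -5), Mul(122, 90)) = Add(Mul(-2, Add(3, Pow(2, 2), Mul(5, Pow(3, 2)), Mul(3, Pow(2, 2))), Pow(Add(60, Mul(5, -5)), -1)), Mul(122, 90)) = Add(Mul(-2, Add(3, 4, Mul(5, 9), Mul(3, 4)), Pow(Add(60, -25), -1)), 10980) = Add(Mul(-2, Add(3, 4, 45, 12), Pow(35, -1)), 10980) = Add(Mul(-2, 64, Rational(1, 35)), 10980) = Add(Rational(-128, 35), 10980) = Rational(384172, 35)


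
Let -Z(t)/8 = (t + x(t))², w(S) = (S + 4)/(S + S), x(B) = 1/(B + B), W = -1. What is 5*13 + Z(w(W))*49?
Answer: -11273/9 ≈ -1252.6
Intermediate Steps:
x(B) = 1/(2*B)
w(S) = (4 + S)/(2*S) (w(S) = (4 + S)/((2*S)) = (4 + S)*(1/(2*S)) = (4 + S)/(2*S))
Z(t) = -8*(t + 1/(2*t))²
5*13 + Z(w(W))*49 = 5*13 - 2*(1 + 2*((½)*(4 - 1)/(-1))²)²/((½)*(4 - 1)/(-1))²*49 = 65 - 2*(1 + 2*((½)*(-1)*3)²)²/((½)*(-1)*3)²*49 = 65 - 2*(1 + 2*(-3/2)²)²/(-3/2)²*49 = 65 - 2*4/9*(1 + 2*(9/4))²*49 = 65 - 2*4/9*(1 + 9/2)²*49 = 65 - 2*4/9*(11/2)²*49 = 65 - 2*4/9*121/4*49 = 65 - 242/9*49 = 65 - 11858/9 = -11273/9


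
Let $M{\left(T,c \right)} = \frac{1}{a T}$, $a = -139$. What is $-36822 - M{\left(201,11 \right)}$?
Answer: $- \frac{1028769857}{27939} \approx -36822.0$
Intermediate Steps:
$M{\left(T,c \right)} = - \frac{1}{139 T}$ ($M{\left(T,c \right)} = \frac{1}{\left(-139\right) T} = - \frac{1}{139 T}$)
$-36822 - M{\left(201,11 \right)} = -36822 - - \frac{1}{139 \cdot 201} = -36822 - \left(- \frac{1}{139}\right) \frac{1}{201} = -36822 - - \frac{1}{27939} = -36822 + \frac{1}{27939} = - \frac{1028769857}{27939}$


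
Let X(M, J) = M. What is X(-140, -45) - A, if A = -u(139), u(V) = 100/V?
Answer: -19360/139 ≈ -139.28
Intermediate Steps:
A = -100/139 ≈ -0.71942
X(-140, -45) - A = -140 - 1*(-100/139) = -140 + 100/139 = -19360/139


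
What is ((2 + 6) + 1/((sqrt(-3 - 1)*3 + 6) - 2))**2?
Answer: 44091/676 - 315*I/169 ≈ 65.223 - 1.8639*I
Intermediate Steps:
((2 + 6) + 1/((sqrt(-3 - 1)*3 + 6) - 2))**2 = (8 + 1/((sqrt(-4)*3 + 6) - 2))**2 = (8 + 1/(((2*I)*3 + 6) - 2))**2 = (8 + 1/((6*I + 6) - 2))**2 = (8 + 1/((6 + 6*I) - 2))**2 = (8 + 1/(4 + 6*I))**2 = (8 + (4 - 6*I)/52)**2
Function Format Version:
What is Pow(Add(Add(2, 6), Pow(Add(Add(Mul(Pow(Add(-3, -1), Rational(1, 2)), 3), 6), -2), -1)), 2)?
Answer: Add(Rational(44091, 676), Mul(Rational(-315, 169), I)) ≈ Add(65.223, Mul(-1.8639, I))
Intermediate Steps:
Pow(Add(Add(2, 6), Pow(Add(Add(Mul(Pow(Add(-3, -1), Rational(1, 2)), 3), 6), -2), -1)), 2) = Pow(Add(8, Pow(Add(Add(Mul(Pow(-4, Rational(1, 2)), 3), 6), -2), -1)), 2) = Pow(Add(8, Pow(Add(Add(Mul(Mul(2, I), 3), 6), -2), -1)), 2) = Pow(Add(8, Pow(Add(Add(Mul(6, I), 6), -2), -1)), 2) = Pow(Add(8, Pow(Add(Add(6, Mul(6, I)), -2), -1)), 2) = Pow(Add(8, Pow(Add(4, Mul(6, I)), -1)), 2) = Pow(Add(8, Mul(Rational(1, 52), Add(4, Mul(-6, I)))), 2)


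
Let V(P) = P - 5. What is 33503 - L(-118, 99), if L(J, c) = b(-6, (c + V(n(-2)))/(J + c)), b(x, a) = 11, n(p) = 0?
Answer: 33492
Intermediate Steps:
V(P) = -5 + P
L(J, c) = 11
33503 - L(-118, 99) = 33503 - 1*11 = 33503 - 11 = 33492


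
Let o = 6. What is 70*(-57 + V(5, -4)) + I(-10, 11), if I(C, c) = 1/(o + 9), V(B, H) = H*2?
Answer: -68249/15 ≈ -4549.9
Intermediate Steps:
V(B, H) = 2*H
I(C, c) = 1/15 (I(C, c) = 1/(6 + 9) = 1/15)
70*(-57 + V(5, -4)) + I(-10, 11) = 70*(-57 + 2*(-4)) + 1/15 = 70*(-57 - 8) + 1/15 = 70*(-65) + 1/15 = -4550 + 1/15 = -68249/15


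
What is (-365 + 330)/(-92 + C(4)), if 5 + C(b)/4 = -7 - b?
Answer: 35/156 ≈ 0.22436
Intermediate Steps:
C(b) = -48 - 4*b (C(b) = -20 + 4*(-7 - b) = -20 + (-28 - 4*b) = -48 - 4*b)
(-365 + 330)/(-92 + C(4)) = (-365 + 330)/(-92 + (-48 - 4*4)) = -35/(-92 + (-48 - 16)) = -35/(-92 - 64) = -35/(-156) = -35*(-1/156) = 35/156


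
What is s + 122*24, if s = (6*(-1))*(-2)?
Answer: 2940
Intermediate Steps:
s = 12 (s = -6*(-2) = 12)
s + 122*24 = 12 + 122*24 = 12 + 2928 = 2940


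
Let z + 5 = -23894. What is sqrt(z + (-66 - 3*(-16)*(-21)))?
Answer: I*sqrt(24973) ≈ 158.03*I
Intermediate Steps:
z = -23899 (z = -5 - 23894 = -23899)
sqrt(z + (-66 - 3*(-16)*(-21))) = sqrt(-23899 + (-66 - 3*(-16)*(-21))) = sqrt(-23899 + (-66 + 48*(-21))) = sqrt(-23899 + (-66 - 1008)) = sqrt(-23899 - 1074) = sqrt(-24973) = I*sqrt(24973)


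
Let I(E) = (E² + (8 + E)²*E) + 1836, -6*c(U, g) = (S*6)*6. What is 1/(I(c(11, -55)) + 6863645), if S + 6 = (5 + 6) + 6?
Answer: 1/6647813 ≈ 1.5043e-7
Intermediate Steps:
S = 11 (S = -6 + ((5 + 6) + 6) = -6 + (11 + 6) = -6 + 17 = 11)
c(U, g) = -66 (c(U, g) = -11*6*6/6 = -11*6 = -⅙*396 = -66)
I(E) = 1836 + E² + E*(8 + E)² (I(E) = (E² + E*(8 + E)²) + 1836 = 1836 + E² + E*(8 + E)²)
1/(I(c(11, -55)) + 6863645) = 1/((1836 + (-66)² - 66*(8 - 66)²) + 6863645) = 1/((1836 + 4356 - 66*(-58)²) + 6863645) = 1/((1836 + 4356 - 66*3364) + 6863645) = 1/((1836 + 4356 - 222024) + 6863645) = 1/(-215832 + 6863645) = 1/6647813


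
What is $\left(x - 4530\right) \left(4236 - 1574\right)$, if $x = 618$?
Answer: $-10413744$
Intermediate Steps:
$\left(x - 4530\right) \left(4236 - 1574\right) = \left(618 - 4530\right) \left(4236 - 1574\right) = - 3912 \left(4236 - 1574\right) = \left(-3912\right) 2662 = -10413744$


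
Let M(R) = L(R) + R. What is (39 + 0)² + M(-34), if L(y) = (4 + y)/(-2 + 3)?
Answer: 1457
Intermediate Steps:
L(y) = 4 + y (L(y) = (4 + y)/1 = (4 + y)*1 = 4 + y)
M(R) = 4 + 2*R (M(R) = (4 + R) + R = 4 + 2*R)
(39 + 0)² + M(-34) = (39 + 0)² + (4 + 2*(-34)) = 39² + (4 - 68) = 1521 - 64 = 1457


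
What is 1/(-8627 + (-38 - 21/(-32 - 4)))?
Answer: -12/103973 ≈ -0.00011541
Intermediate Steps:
1/(-8627 + (-38 - 21/(-32 - 4))) = 1/(-8627 + (-38 - 21/(-36))) = 1/(-8627 + (-38 - 21*(-1/36))) = 1/(-8627 + (-38 + 7/12)) = 1/(-8627 - 449/12) = 1/(-103973/12) = -12/103973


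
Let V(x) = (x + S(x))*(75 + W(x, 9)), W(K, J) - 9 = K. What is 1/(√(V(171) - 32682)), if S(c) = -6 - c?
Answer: -I*√8553/17106 ≈ -0.0054064*I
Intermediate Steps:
W(K, J) = 9 + K
V(x) = -504 - 6*x (V(x) = (x + (-6 - x))*(75 + (9 + x)) = -6*(84 + x) = -504 - 6*x)
1/(√(V(171) - 32682)) = 1/(√((-504 - 6*171) - 32682)) = 1/(√((-504 - 1026) - 32682)) = 1/(√(-1530 - 32682)) = 1/(√(-34212)) = 1/(2*I*√8553) = -I*√8553/17106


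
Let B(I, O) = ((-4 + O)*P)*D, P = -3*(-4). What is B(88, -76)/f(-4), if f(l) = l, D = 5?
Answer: 1200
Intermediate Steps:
P = 12
B(I, O) = -240 + 60*O (B(I, O) = ((-4 + O)*12)*5 = (-48 + 12*O)*5 = -240 + 60*O)
B(88, -76)/f(-4) = (-240 + 60*(-76))/(-4) = (-240 - 4560)*(-¼) = -4800*(-¼) = 1200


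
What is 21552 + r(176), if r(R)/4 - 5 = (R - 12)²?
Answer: 129156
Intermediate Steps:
r(R) = 20 + 4*(-12 + R)² (r(R) = 20 + 4*(R - 12)² = 20 + 4*(-12 + R)²)
21552 + r(176) = 21552 + (20 + 4*(-12 + 176)²) = 21552 + (20 + 4*164²) = 21552 + (20 + 4*26896) = 21552 + (20 + 107584) = 21552 + 107604 = 129156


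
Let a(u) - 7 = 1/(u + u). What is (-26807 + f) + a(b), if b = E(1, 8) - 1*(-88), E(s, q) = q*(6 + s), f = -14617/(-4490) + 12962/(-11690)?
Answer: -4050916486271/151165728 ≈ -26798.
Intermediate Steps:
f = 2253467/1049762 (f = -14617*(-1/4490) + 12962*(-1/11690) = 14617/4490 - 6481/5845 = 2253467/1049762 ≈ 2.1466)
b = 144 (b = 8*(6 + 1) - 1*(-88) = 8*7 + 88 = 56 + 88 = 144)
a(u) = 7 + 1/(2*u) (a(u) = 7 + 1/(u + u) = 7 + 1/(2*u))
(-26807 + f) + a(b) = (-26807 + 2253467/1049762) + (7 + (½)/144) = -28138716467/1049762 + (7 + (½)*(1/144)) = -28138716467/1049762 + (7 + 1/288) = -28138716467/1049762 + 2017/288 = -4050916486271/151165728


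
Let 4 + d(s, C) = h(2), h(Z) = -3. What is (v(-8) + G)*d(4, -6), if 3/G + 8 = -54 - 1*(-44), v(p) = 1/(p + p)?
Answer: 77/48 ≈ 1.6042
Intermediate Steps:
d(s, C) = -7 (d(s, C) = -4 - 3 = -7)
v(p) = 1/(2*p)
G = -1/6 (G = 3/(-8 + (-54 - 1*(-44))) = 3/(-8 + (-54 + 44)) = 3/(-8 - 10) = 3/(-18) = 3*(-1/18) = -1/6 ≈ -0.16667)
(v(-8) + G)*d(4, -6) = ((1/2)/(-8) - 1/6)*(-7) = ((1/2)*(-1/8) - 1/6)*(-7) = (-1/16 - 1/6)*(-7) = -11/48*(-7) = 77/48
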